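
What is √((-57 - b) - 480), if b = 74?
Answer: I*√611 ≈ 24.718*I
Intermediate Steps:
√((-57 - b) - 480) = √((-57 - 1*74) - 480) = √((-57 - 74) - 480) = √(-131 - 480) = √(-611) = I*√611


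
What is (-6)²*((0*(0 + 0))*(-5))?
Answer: 0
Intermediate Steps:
(-6)²*((0*(0 + 0))*(-5)) = 36*((0*0)*(-5)) = 36*(0*(-5)) = 36*0 = 0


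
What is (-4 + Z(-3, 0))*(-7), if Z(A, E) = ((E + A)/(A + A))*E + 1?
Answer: 21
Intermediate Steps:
Z(A, E) = 1 + E*(A + E)/(2*A) (Z(A, E) = ((A + E)/((2*A)))*E + 1 = ((A + E)*(1/(2*A)))*E + 1 = ((A + E)/(2*A))*E + 1 = E*(A + E)/(2*A) + 1 = 1 + E*(A + E)/(2*A))
(-4 + Z(-3, 0))*(-7) = (-4 + (1/2)*(0**2 - 3*(2 + 0))/(-3))*(-7) = (-4 + (1/2)*(-1/3)*(0 - 3*2))*(-7) = (-4 + (1/2)*(-1/3)*(0 - 6))*(-7) = (-4 + (1/2)*(-1/3)*(-6))*(-7) = (-4 + 1)*(-7) = -3*(-7) = 21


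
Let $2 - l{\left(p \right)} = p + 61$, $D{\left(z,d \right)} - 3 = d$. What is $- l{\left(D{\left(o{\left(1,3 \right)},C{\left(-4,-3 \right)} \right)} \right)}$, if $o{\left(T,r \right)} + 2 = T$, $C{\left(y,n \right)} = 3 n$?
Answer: $53$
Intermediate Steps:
$o{\left(T,r \right)} = -2 + T$
$D{\left(z,d \right)} = 3 + d$
$l{\left(p \right)} = -59 - p$ ($l{\left(p \right)} = 2 - \left(p + 61\right) = 2 - \left(61 + p\right) = -59 - p$)
$- l{\left(D{\left(o{\left(1,3 \right)},C{\left(-4,-3 \right)} \right)} \right)} = - (-59 - \left(3 + 3 \left(-3\right)\right)) = - (-59 - \left(3 - 9\right)) = - (-59 - -6) = - (-59 + 6) = \left(-1\right) \left(-53\right) = 53$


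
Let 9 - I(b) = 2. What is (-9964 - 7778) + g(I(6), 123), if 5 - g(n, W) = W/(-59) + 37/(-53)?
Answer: -55454897/3127 ≈ -17734.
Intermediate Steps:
I(b) = 7 (I(b) = 9 - 1*2 = 9 - 2 = 7)
g(n, W) = 302/53 + W/59 (g(n, W) = 5 - (W/(-59) + 37/(-53)) = 5 - (W*(-1/59) + 37*(-1/53)) = 5 - (-W/59 - 37/53) = 5 - (-37/53 - W/59) = 5 + (37/53 + W/59) = 302/53 + W/59)
(-9964 - 7778) + g(I(6), 123) = (-9964 - 7778) + (302/53 + (1/59)*123) = -17742 + (302/53 + 123/59) = -17742 + 24337/3127 = -55454897/3127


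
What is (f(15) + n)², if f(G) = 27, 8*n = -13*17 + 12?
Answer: 49/64 ≈ 0.76563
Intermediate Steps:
n = -209/8 (n = (-13*17 + 12)/8 = (-221 + 12)/8 = (⅛)*(-209) = -209/8 ≈ -26.125)
(f(15) + n)² = (27 - 209/8)² = (7/8)² = 49/64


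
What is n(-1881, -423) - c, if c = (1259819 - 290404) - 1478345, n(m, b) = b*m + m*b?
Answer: 2100256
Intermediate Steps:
n(m, b) = 2*b*m (n(m, b) = b*m + b*m = 2*b*m)
c = -508930 (c = 969415 - 1478345 = -508930)
n(-1881, -423) - c = 2*(-423)*(-1881) - 1*(-508930) = 1591326 + 508930 = 2100256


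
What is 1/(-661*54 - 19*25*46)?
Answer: -1/57544 ≈ -1.7378e-5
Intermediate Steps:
1/(-661*54 - 19*25*46) = 1/(-35694 - 475*46) = 1/(-35694 - 21850) = 1/(-57544) = -1/57544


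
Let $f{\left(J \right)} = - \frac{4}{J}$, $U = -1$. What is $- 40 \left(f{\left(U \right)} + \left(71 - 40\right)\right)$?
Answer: $-1400$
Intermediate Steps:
$- 40 \left(f{\left(U \right)} + \left(71 - 40\right)\right) = - 40 \left(- \frac{4}{-1} + \left(71 - 40\right)\right) = - 40 \left(\left(-4\right) \left(-1\right) + 31\right) = - 40 \left(4 + 31\right) = \left(-40\right) 35 = -1400$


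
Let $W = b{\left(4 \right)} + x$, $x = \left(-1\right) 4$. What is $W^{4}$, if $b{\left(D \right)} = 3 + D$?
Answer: $81$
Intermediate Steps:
$x = -4$
$W = 3$ ($W = \left(3 + 4\right) - 4 = 7 - 4 = 3$)
$W^{4} = 3^{4} = 81$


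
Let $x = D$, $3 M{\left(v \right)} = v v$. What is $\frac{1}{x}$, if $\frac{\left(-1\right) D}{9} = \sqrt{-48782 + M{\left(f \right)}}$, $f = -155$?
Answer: $\frac{i \sqrt{366963}}{1100889} \approx 0.00055026 i$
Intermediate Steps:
$M{\left(v \right)} = \frac{v^{2}}{3}$ ($M{\left(v \right)} = \frac{v v}{3} = \frac{v^{2}}{3}$)
$D = - 3 i \sqrt{366963}$ ($D = - 9 \sqrt{-48782 + \frac{\left(-155\right)^{2}}{3}} = - 9 \sqrt{-48782 + \frac{1}{3} \cdot 24025} = - 9 \sqrt{-48782 + \frac{24025}{3}} = - 9 \sqrt{- \frac{122321}{3}} = - 9 \frac{i \sqrt{366963}}{3} = - 3 i \sqrt{366963} \approx - 1817.3 i$)
$x = - 3 i \sqrt{366963} \approx - 1817.3 i$
$\frac{1}{x} = \frac{1}{\left(-3\right) i \sqrt{366963}} = \frac{i \sqrt{366963}}{1100889}$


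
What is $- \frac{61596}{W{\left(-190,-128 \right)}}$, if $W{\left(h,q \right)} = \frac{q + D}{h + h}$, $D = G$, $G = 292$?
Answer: $\frac{5851620}{41} \approx 1.4272 \cdot 10^{5}$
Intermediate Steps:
$D = 292$
$W{\left(h,q \right)} = \frac{292 + q}{2 h}$ ($W{\left(h,q \right)} = \frac{q + 292}{h + h} = \frac{292 + q}{2 h}$)
$- \frac{61596}{W{\left(-190,-128 \right)}} = - \frac{61596}{\frac{1}{2} \frac{1}{-190} \left(292 - 128\right)} = - \frac{61596}{\frac{1}{2} \left(- \frac{1}{190}\right) 164} = - \frac{61596}{- \frac{41}{95}} = \left(-61596\right) \left(- \frac{95}{41}\right) = \frac{5851620}{41}$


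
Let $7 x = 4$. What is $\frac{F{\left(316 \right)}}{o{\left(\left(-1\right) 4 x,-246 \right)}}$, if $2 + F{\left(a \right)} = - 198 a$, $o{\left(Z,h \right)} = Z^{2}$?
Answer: $- \frac{1532965}{128} \approx -11976.0$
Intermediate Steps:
$x = \frac{4}{7}$ ($x = \frac{1}{7} \cdot 4 = \frac{4}{7} \approx 0.57143$)
$F{\left(a \right)} = -2 - 198 a$
$\frac{F{\left(316 \right)}}{o{\left(\left(-1\right) 4 x,-246 \right)}} = \frac{-2 - 62568}{\left(\left(-1\right) 4 \cdot \frac{4}{7}\right)^{2}} = \frac{-2 - 62568}{\left(\left(-4\right) \frac{4}{7}\right)^{2}} = - \frac{62570}{\left(- \frac{16}{7}\right)^{2}} = - \frac{62570}{\frac{256}{49}} = \left(-62570\right) \frac{49}{256} = - \frac{1532965}{128}$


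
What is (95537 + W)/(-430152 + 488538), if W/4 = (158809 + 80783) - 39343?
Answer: 896533/58386 ≈ 15.355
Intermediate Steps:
W = 800996 (W = 4*((158809 + 80783) - 39343) = 4*(239592 - 39343) = 4*200249 = 800996)
(95537 + W)/(-430152 + 488538) = (95537 + 800996)/(-430152 + 488538) = 896533/58386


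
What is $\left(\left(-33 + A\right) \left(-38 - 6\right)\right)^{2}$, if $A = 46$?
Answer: $327184$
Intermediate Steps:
$\left(\left(-33 + A\right) \left(-38 - 6\right)\right)^{2} = \left(\left(-33 + 46\right) \left(-38 - 6\right)\right)^{2} = \left(13 \left(-44\right)\right)^{2} = \left(-572\right)^{2} = 327184$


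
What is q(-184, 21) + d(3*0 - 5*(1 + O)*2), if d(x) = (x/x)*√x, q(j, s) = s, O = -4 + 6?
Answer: 21 + I*√30 ≈ 21.0 + 5.4772*I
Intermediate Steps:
O = 2
d(x) = √x (d(x) = 1*√x = √x)
q(-184, 21) + d(3*0 - 5*(1 + O)*2) = 21 + √(3*0 - 5*(1 + 2)*2) = 21 + √(0 - 5*3*2) = 21 + √(0 - 15*2) = 21 + √(0 - 30) = 21 + √(-30) = 21 + I*√30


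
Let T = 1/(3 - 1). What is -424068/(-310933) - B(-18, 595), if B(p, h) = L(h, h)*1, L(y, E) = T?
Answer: 537203/621866 ≈ 0.86386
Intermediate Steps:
T = 1/2 ≈ 0.50000
L(y, E) = 1/2
B(p, h) = 1/2 (B(p, h) = (1/2)*1 = 1/2)
-424068/(-310933) - B(-18, 595) = -424068/(-310933) - 1*1/2 = -424068*(-1/310933) - 1/2 = 424068/310933 - 1/2 = 537203/621866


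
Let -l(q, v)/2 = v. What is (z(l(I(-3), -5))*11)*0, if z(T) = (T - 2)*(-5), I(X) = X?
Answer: 0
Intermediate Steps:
l(q, v) = -2*v
z(T) = 10 - 5*T (z(T) = (-2 + T)*(-5) = 10 - 5*T)
(z(l(I(-3), -5))*11)*0 = ((10 - (-10)*(-5))*11)*0 = ((10 - 5*10)*11)*0 = ((10 - 50)*11)*0 = -40*11*0 = -440*0 = 0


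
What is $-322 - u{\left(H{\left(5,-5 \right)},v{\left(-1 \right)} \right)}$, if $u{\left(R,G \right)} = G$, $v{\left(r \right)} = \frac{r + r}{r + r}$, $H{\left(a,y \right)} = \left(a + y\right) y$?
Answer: $-323$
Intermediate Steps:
$H{\left(a,y \right)} = y \left(a + y\right)$
$v{\left(r \right)} = 1$ ($v{\left(r \right)} = \frac{2 r}{2 r} = 2 r \frac{1}{2 r} = 1$)
$-322 - u{\left(H{\left(5,-5 \right)},v{\left(-1 \right)} \right)} = -322 - 1 = -323$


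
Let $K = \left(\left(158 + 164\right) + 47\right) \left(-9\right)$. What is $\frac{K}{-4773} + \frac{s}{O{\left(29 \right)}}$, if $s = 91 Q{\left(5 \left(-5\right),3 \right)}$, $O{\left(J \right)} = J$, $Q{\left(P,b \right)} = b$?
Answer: $\frac{466446}{46139} \approx 10.11$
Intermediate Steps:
$K = -3321$ ($K = \left(322 + 47\right) \left(-9\right) = 369 \left(-9\right) = -3321$)
$s = 273$ ($s = 91 \cdot 3 = 273$)
$\frac{K}{-4773} + \frac{s}{O{\left(29 \right)}} = - \frac{3321}{-4773} + \frac{273}{29} = \left(-3321\right) \left(- \frac{1}{4773}\right) + 273 \cdot \frac{1}{29} = \frac{1107}{1591} + \frac{273}{29} = \frac{466446}{46139}$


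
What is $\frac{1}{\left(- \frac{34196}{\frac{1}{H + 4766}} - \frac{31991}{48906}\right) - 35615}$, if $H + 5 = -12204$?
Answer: $\frac{48906}{12445853794987} \approx 3.9295 \cdot 10^{-9}$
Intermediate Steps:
$H = -12209$ ($H = -5 - 12204 = -12209$)
$\frac{1}{\left(- \frac{34196}{\frac{1}{H + 4766}} - \frac{31991}{48906}\right) - 35615} = \frac{1}{\left(- \frac{34196}{\frac{1}{-12209 + 4766}} - \frac{31991}{48906}\right) - 35615} = \frac{1}{\left(- \frac{34196}{\frac{1}{-7443}} - \frac{31991}{48906}\right) - 35615} = \frac{1}{\left(- \frac{34196}{- \frac{1}{7443}} - \frac{31991}{48906}\right) - 35615} = \frac{1}{\left(\left(-34196\right) \left(-7443\right) - \frac{31991}{48906}\right) - 35615} = \frac{1}{\left(254520828 - \frac{31991}{48906}\right) - 35615} = \frac{1}{\frac{12447595582177}{48906} - 35615} = \frac{1}{\frac{12445853794987}{48906}} = \frac{48906}{12445853794987}$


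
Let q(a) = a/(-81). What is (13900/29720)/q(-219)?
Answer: 18765/108478 ≈ 0.17298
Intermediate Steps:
q(a) = -a/81 (q(a) = a*(-1/81) = -a/81)
(13900/29720)/q(-219) = (13900/29720)/((-1/81*(-219))) = (13900*(1/29720))/(73/27) = (695/1486)*(27/73) = 18765/108478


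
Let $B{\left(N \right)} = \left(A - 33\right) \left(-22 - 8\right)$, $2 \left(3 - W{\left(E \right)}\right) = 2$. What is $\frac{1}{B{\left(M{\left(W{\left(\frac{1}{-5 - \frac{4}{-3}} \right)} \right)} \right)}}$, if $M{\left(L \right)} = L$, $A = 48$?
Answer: $- \frac{1}{450} \approx -0.0022222$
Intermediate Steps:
$W{\left(E \right)} = 2$ ($W{\left(E \right)} = 3 - 1 = 2$)
$B{\left(N \right)} = -450$ ($B{\left(N \right)} = \left(48 - 33\right) \left(-22 - 8\right) = 15 \left(-30\right) = -450$)
$\frac{1}{B{\left(M{\left(W{\left(\frac{1}{-5 - \frac{4}{-3}} \right)} \right)} \right)}} = \frac{1}{-450} = - \frac{1}{450}$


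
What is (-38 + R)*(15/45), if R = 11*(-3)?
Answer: -71/3 ≈ -23.667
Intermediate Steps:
R = -33
(-38 + R)*(15/45) = (-38 - 33)*(15/45) = -1065/45 = -71*⅓ = -71/3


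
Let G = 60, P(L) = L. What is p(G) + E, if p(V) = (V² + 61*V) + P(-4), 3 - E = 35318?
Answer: -28059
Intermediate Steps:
E = -35315 (E = 3 - 1*35318 = 3 - 35318 = -35315)
p(V) = -4 + V² + 61*V (p(V) = (V² + 61*V) - 4 = -4 + V² + 61*V)
p(G) + E = (-4 + 60² + 61*60) - 35315 = (-4 + 3600 + 3660) - 35315 = 7256 - 35315 = -28059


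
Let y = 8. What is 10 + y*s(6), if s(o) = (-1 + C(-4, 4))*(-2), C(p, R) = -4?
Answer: 90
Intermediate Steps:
s(o) = 10 (s(o) = (-1 - 4)*(-2) = -5*(-2) = 10)
10 + y*s(6) = 10 + 8*10 = 10 + 80 = 90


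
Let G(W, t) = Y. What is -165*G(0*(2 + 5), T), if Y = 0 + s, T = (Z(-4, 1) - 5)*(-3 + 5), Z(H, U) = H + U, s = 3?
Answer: -495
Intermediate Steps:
T = -16 (T = ((-4 + 1) - 5)*(-3 + 5) = (-3 - 5)*2 = -8*2 = -16)
Y = 3 (Y = 0 + 3 = 3)
G(W, t) = 3
-165*G(0*(2 + 5), T) = -165*3 = -495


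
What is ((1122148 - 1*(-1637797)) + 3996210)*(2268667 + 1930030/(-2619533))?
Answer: 5735827097107674365/374219 ≈ 1.5327e+13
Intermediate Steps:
((1122148 - 1*(-1637797)) + 3996210)*(2268667 + 1930030/(-2619533)) = ((1122148 + 1637797) + 3996210)*(2268667 + 1930030*(-1/2619533)) = (2759945 + 3996210)*(2268667 - 1930030/2619533) = 6756155*(5942846142481/2619533) = 5735827097107674365/374219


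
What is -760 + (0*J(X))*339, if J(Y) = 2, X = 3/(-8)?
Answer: -760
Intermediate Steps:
X = -3/8 (X = 3*(-⅛) = -3/8 ≈ -0.37500)
-760 + (0*J(X))*339 = -760 + (0*2)*339 = -760 + 0*339 = -760 + 0 = -760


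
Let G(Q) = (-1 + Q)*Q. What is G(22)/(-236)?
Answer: -231/118 ≈ -1.9576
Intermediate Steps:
G(Q) = Q*(-1 + Q)
G(22)/(-236) = (22*(-1 + 22))/(-236) = (22*21)*(-1/236) = 462*(-1/236) = -231/118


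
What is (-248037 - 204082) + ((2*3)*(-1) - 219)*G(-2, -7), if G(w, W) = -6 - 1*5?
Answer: -449644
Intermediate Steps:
G(w, W) = -11 (G(w, W) = -6 - 5 = -11)
(-248037 - 204082) + ((2*3)*(-1) - 219)*G(-2, -7) = (-248037 - 204082) + ((2*3)*(-1) - 219)*(-11) = -452119 + (6*(-1) - 219)*(-11) = -452119 + (-6 - 219)*(-11) = -452119 - 225*(-11) = -452119 + 2475 = -449644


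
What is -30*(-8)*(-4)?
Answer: -960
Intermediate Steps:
-30*(-8)*(-4) = 240*(-4) = -960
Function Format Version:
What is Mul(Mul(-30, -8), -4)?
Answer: -960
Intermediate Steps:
Mul(Mul(-30, -8), -4) = Mul(240, -4) = -960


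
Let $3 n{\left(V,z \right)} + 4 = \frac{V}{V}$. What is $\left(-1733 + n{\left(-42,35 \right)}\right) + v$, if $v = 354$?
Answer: $-1380$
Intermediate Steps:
$n{\left(V,z \right)} = -1$ ($n{\left(V,z \right)} = - \frac{4}{3} + \frac{V \frac{1}{V}}{3} = - \frac{4}{3} + \frac{1}{3} \cdot 1 = - \frac{4}{3} + \frac{1}{3} = -1$)
$\left(-1733 + n{\left(-42,35 \right)}\right) + v = \left(-1733 - 1\right) + 354 = -1734 + 354 = -1380$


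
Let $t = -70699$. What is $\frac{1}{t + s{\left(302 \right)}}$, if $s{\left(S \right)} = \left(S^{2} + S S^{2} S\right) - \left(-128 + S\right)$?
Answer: $\frac{1}{8318189947} \approx 1.2022 \cdot 10^{-10}$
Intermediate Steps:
$s{\left(S \right)} = 128 + S^{2} + S^{4} - S$ ($s{\left(S \right)} = \left(S^{2} + S^{3} S\right) - \left(-128 + S\right) = \left(S^{2} + S^{4}\right) - \left(-128 + S\right) = 128 + S^{2} + S^{4} - S$)
$\frac{1}{t + s{\left(302 \right)}} = \frac{1}{-70699 + \left(128 + 302^{2} + 302^{4} - 302\right)} = \frac{1}{-70699 + \left(128 + 91204 + 8318169616 - 302\right)} = \frac{1}{-70699 + 8318260646} = \frac{1}{8318189947}$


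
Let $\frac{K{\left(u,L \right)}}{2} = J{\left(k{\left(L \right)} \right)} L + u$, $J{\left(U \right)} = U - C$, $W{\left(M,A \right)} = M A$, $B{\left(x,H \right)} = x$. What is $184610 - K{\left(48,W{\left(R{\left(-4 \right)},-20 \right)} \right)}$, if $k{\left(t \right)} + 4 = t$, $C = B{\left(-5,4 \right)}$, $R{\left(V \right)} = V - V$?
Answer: $184514$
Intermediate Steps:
$R{\left(V \right)} = 0$
$C = -5$
$W{\left(M,A \right)} = A M$
$k{\left(t \right)} = -4 + t$
$J{\left(U \right)} = 5 + U$ ($J{\left(U \right)} = U - -5 = U + 5 = 5 + U$)
$K{\left(u,L \right)} = 2 u + 2 L \left(1 + L\right)$ ($K{\left(u,L \right)} = 2 \left(\left(5 + \left(-4 + L\right)\right) L + u\right) = 2 \left(\left(1 + L\right) L + u\right) = 2 \left(L \left(1 + L\right) + u\right) = 2 \left(u + L \left(1 + L\right)\right) = 2 u + 2 L \left(1 + L\right)$)
$184610 - K{\left(48,W{\left(R{\left(-4 \right)},-20 \right)} \right)} = 184610 - \left(2 \cdot 48 + 2 \left(\left(-20\right) 0\right) \left(1 - 0\right)\right) = 184610 - \left(96 + 2 \cdot 0 \left(1 + 0\right)\right) = 184610 - \left(96 + 2 \cdot 0 \cdot 1\right) = 184610 - \left(96 + 0\right) = 184610 - 96 = 184514$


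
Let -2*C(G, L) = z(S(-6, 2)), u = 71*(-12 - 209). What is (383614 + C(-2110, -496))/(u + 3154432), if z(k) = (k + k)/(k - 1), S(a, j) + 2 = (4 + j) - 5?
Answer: 767227/6277482 ≈ 0.12222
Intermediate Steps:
S(a, j) = -3 + j (S(a, j) = -2 + ((4 + j) - 5) = -2 + (-1 + j) = -3 + j)
z(k) = 2*k/(-1 + k) (z(k) = (2*k)/(-1 + k) = 2*k/(-1 + k))
u = -15691 (u = 71*(-221) = -15691)
C(G, L) = -½ (C(G, L) = -(-3 + 2)/(-1 + (-3 + 2)) = -(-1)/(-1 - 1) = -(-1)/(-2) = -(-1)*(-1)/2 = -½*1 = -½)
(383614 + C(-2110, -496))/(u + 3154432) = (383614 - ½)/(-15691 + 3154432) = (767227/2)/3138741 = (767227/2)*(1/3138741) = 767227/6277482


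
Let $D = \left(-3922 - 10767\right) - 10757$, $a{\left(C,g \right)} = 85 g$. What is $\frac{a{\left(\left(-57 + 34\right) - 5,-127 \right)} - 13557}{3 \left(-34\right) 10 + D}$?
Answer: $\frac{12176}{13233} \approx 0.92012$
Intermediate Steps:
$D = -25446$ ($D = -14689 - 10757 = -25446$)
$\frac{a{\left(\left(-57 + 34\right) - 5,-127 \right)} - 13557}{3 \left(-34\right) 10 + D} = \frac{85 \left(-127\right) - 13557}{3 \left(-34\right) 10 - 25446} = \frac{-10795 - 13557}{\left(-102\right) 10 - 25446} = - \frac{24352}{-1020 - 25446} = - \frac{24352}{-26466} = \left(-24352\right) \left(- \frac{1}{26466}\right) = \frac{12176}{13233}$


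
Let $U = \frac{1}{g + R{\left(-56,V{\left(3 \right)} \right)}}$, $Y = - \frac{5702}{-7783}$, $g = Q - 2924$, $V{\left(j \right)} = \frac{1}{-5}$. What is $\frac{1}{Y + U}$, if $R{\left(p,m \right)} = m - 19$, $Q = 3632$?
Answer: $\frac{26804652}{19676603} \approx 1.3623$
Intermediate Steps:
$V{\left(j \right)} = - \frac{1}{5}$
$R{\left(p,m \right)} = -19 + m$ ($R{\left(p,m \right)} = m - 19 = -19 + m$)
$g = 708$ ($g = 3632 - 2924 = 708$)
$Y = \frac{5702}{7783}$ ($Y = \left(-5702\right) \left(- \frac{1}{7783}\right) = \frac{5702}{7783} \approx 0.73262$)
$U = \frac{5}{3444}$ ($U = \frac{1}{708 - \frac{96}{5}} = \frac{1}{\frac{3444}{5}} = \frac{5}{3444} \approx 0.0014518$)
$\frac{1}{Y + U} = \frac{1}{\frac{5702}{7783} + \frac{5}{3444}} = \frac{1}{\frac{19676603}{26804652}} = \frac{26804652}{19676603}$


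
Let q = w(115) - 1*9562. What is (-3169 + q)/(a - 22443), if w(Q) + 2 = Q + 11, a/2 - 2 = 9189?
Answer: 12607/4061 ≈ 3.1044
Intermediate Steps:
a = 18382 (a = 4 + 2*9189 = 4 + 18378 = 18382)
w(Q) = 9 + Q (w(Q) = -2 + (Q + 11) = -2 + (11 + Q) = 9 + Q)
q = -9438 (q = (9 + 115) - 1*9562 = 124 - 9562 = -9438)
(-3169 + q)/(a - 22443) = (-3169 - 9438)/(18382 - 22443) = -12607/(-4061) = -12607*(-1/4061) = 12607/4061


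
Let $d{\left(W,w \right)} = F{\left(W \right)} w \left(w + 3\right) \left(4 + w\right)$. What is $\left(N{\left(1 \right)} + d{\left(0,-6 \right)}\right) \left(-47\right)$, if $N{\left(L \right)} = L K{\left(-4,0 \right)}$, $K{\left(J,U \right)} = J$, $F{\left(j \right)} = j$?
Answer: $188$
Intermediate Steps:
$d{\left(W,w \right)} = W w \left(3 + w\right) \left(4 + w\right)$ ($d{\left(W,w \right)} = W w \left(w + 3\right) \left(4 + w\right) = W w \left(3 + w\right) \left(4 + w\right)$)
$N{\left(L \right)} = - 4 L$ ($N{\left(L \right)} = L \left(-4\right) = - 4 L$)
$\left(N{\left(1 \right)} + d{\left(0,-6 \right)}\right) \left(-47\right) = \left(\left(-4\right) 1 + 0 \left(-6\right) \left(12 + \left(-6\right)^{2} + 7 \left(-6\right)\right)\right) \left(-47\right) = \left(-4 + 0 \left(-6\right) \left(12 + 36 - 42\right)\right) \left(-47\right) = \left(-4 + 0 \left(-6\right) 6\right) \left(-47\right) = \left(-4 + 0\right) \left(-47\right) = \left(-4\right) \left(-47\right) = 188$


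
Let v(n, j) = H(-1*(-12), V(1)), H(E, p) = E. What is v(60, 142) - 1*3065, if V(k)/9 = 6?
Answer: -3053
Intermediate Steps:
V(k) = 54 (V(k) = 9*6 = 54)
v(n, j) = 12 (v(n, j) = -1*(-12) = 12)
v(60, 142) - 1*3065 = 12 - 1*3065 = 12 - 3065 = -3053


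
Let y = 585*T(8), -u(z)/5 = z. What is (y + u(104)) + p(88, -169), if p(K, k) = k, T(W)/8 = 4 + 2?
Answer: 27391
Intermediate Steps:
u(z) = -5*z
T(W) = 48 (T(W) = 8*(4 + 2) = 8*6 = 48)
y = 28080 (y = 585*48 = 28080)
(y + u(104)) + p(88, -169) = (28080 - 5*104) - 169 = (28080 - 520) - 169 = 27560 - 169 = 27391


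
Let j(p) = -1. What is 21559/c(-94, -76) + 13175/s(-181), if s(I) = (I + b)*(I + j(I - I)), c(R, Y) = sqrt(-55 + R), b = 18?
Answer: 13175/29666 - 21559*I*sqrt(149)/149 ≈ 0.44411 - 1766.2*I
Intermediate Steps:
s(I) = (-1 + I)*(18 + I) (s(I) = (I + 18)*(I - 1) = (18 + I)*(-1 + I) = (-1 + I)*(18 + I))
21559/c(-94, -76) + 13175/s(-181) = 21559/(sqrt(-55 - 94)) + 13175/(-18 + (-181)**2 + 17*(-181)) = 21559/(sqrt(-149)) + 13175/(-18 + 32761 - 3077) = 21559/((I*sqrt(149))) + 13175/29666 = 21559*(-I*sqrt(149)/149) + 13175*(1/29666) = -21559*I*sqrt(149)/149 + 13175/29666 = 13175/29666 - 21559*I*sqrt(149)/149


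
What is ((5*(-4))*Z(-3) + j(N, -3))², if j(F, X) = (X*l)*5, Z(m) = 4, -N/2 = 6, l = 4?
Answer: 19600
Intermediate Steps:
N = -12 (N = -2*6 = -12)
j(F, X) = 20*X (j(F, X) = (X*4)*5 = (4*X)*5 = 20*X)
((5*(-4))*Z(-3) + j(N, -3))² = ((5*(-4))*4 + 20*(-3))² = (-20*4 - 60)² = (-80 - 60)² = (-140)² = 19600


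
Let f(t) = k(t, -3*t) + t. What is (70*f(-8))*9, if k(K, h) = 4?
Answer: -2520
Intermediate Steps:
f(t) = 4 + t
(70*f(-8))*9 = (70*(4 - 8))*9 = (70*(-4))*9 = -280*9 = -2520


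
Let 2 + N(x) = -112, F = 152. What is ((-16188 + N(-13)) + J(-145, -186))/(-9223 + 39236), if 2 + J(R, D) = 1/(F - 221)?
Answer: -1124977/2070897 ≈ -0.54323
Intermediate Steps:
N(x) = -114 (N(x) = -2 - 112 = -114)
J(R, D) = -139/69 (J(R, D) = -2 + 1/(152 - 221) = -2 + 1/(-69) = -2 - 1/69 = -139/69)
((-16188 + N(-13)) + J(-145, -186))/(-9223 + 39236) = ((-16188 - 114) - 139/69)/(-9223 + 39236) = (-16302 - 139/69)/30013 = -1124977/69*1/30013 = -1124977/2070897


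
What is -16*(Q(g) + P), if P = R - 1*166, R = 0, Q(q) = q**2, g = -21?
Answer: -4400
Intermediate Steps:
P = -166 (P = 0 - 1*166 = 0 - 166 = -166)
-16*(Q(g) + P) = -16*((-21)**2 - 166) = -16*(441 - 166) = -16*275 = -4400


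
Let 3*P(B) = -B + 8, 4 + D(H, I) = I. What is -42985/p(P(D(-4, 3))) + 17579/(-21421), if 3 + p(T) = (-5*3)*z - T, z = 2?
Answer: 920148841/771156 ≈ 1193.2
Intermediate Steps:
D(H, I) = -4 + I
P(B) = 8/3 - B/3 (P(B) = (-B + 8)/3 = (8 - B)/3 = 8/3 - B/3)
p(T) = -33 - T (p(T) = -3 + (-5*3*2 - T) = -3 + (-15*2 - T) = -3 + (-30 - T) = -33 - T)
-42985/p(P(D(-4, 3))) + 17579/(-21421) = -42985/(-33 - (8/3 - (-4 + 3)/3)) + 17579/(-21421) = -42985/(-33 - (8/3 - 1/3*(-1))) + 17579*(-1/21421) = -42985/(-33 - (8/3 + 1/3)) - 17579/21421 = -42985/(-33 - 1*3) - 17579/21421 = -42985/(-33 - 3) - 17579/21421 = -42985/(-36) - 17579/21421 = -42985*(-1/36) - 17579/21421 = 42985/36 - 17579/21421 = 920148841/771156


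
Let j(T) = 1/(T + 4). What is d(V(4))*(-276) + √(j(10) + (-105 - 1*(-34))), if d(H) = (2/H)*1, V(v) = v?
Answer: -138 + I*√13902/14 ≈ -138.0 + 8.4219*I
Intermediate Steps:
j(T) = 1/(4 + T)
d(H) = 2/H
d(V(4))*(-276) + √(j(10) + (-105 - 1*(-34))) = (2/4)*(-276) + √(1/(4 + 10) + (-105 - 1*(-34))) = (2*(¼))*(-276) + √(1/14 + (-105 + 34)) = (½)*(-276) + √(1/14 - 71) = -138 + √(-993/14) = -138 + I*√13902/14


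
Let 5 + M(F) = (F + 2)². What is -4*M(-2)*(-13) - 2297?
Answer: -2557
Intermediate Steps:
M(F) = -5 + (2 + F)² (M(F) = -5 + (F + 2)² = -5 + (2 + F)²)
-4*M(-2)*(-13) - 2297 = -4*(-5 + (2 - 2)²)*(-13) - 2297 = -4*(-5 + 0²)*(-13) - 2297 = -4*(-5 + 0)*(-13) - 2297 = -4*(-5)*(-13) - 2297 = 20*(-13) - 2297 = -260 - 2297 = -2557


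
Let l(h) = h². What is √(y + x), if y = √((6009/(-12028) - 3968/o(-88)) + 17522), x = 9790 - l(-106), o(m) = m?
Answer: √(-6328204581336 + 66154*√76877582088505)/66154 ≈ 36.242*I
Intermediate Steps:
x = -1446 (x = 9790 - 1*(-106)² = 9790 - 1*11236 = 9790 - 11236 = -1446)
y = √76877582088505/66154 (y = √((6009/(-12028) - 3968/(-88)) + 17522) = √((6009*(-1/12028) - 3968*(-1/88)) + 17522) = √((-6009/12028 + 496/11) + 17522) = √(5899789/132308 + 17522) = √(2324200565/132308) = √76877582088505/66154 ≈ 132.54)
√(y + x) = √(√76877582088505/66154 - 1446) = √(-1446 + √76877582088505/66154)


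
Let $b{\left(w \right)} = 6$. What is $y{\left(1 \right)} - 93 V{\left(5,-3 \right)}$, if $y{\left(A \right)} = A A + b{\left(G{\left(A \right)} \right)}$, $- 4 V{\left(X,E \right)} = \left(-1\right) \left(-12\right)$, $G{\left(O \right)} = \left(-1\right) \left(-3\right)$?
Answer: $286$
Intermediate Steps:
$G{\left(O \right)} = 3$
$V{\left(X,E \right)} = -3$ ($V{\left(X,E \right)} = - \frac{\left(-1\right) \left(-12\right)}{4} = \left(- \frac{1}{4}\right) 12 = -3$)
$y{\left(A \right)} = 6 + A^{2}$ ($y{\left(A \right)} = A A + 6 = A^{2} + 6 = 6 + A^{2}$)
$y{\left(1 \right)} - 93 V{\left(5,-3 \right)} = \left(6 + 1^{2}\right) - -279 = \left(6 + 1\right) + 279 = 7 + 279 = 286$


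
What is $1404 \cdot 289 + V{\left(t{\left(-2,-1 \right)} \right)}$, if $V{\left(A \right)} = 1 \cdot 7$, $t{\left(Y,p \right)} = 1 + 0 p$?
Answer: $405763$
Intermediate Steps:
$t{\left(Y,p \right)} = 1$ ($t{\left(Y,p \right)} = 1 + 0 = 1$)
$V{\left(A \right)} = 7$
$1404 \cdot 289 + V{\left(t{\left(-2,-1 \right)} \right)} = 1404 \cdot 289 + 7 = 405756 + 7 = 405763$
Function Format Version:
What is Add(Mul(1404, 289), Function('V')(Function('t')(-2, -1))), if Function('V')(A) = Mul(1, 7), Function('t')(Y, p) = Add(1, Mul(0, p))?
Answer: 405763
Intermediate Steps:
Function('t')(Y, p) = 1 (Function('t')(Y, p) = Add(1, 0) = 1)
Function('V')(A) = 7
Add(Mul(1404, 289), Function('V')(Function('t')(-2, -1))) = Add(Mul(1404, 289), 7) = Add(405756, 7) = 405763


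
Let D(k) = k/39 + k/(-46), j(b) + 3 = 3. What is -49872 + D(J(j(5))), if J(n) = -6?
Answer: -14911735/299 ≈ -49872.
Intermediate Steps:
j(b) = 0 (j(b) = -3 + 3 = 0)
D(k) = 7*k/1794 (D(k) = k*(1/39) + k*(-1/46) = k/39 - k/46 = 7*k/1794)
-49872 + D(J(j(5))) = -49872 + (7/1794)*(-6) = -49872 - 7/299 = -14911735/299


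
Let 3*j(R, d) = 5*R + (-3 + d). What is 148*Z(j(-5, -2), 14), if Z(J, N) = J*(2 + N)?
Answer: -23680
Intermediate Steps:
j(R, d) = -1 + d/3 + 5*R/3 (j(R, d) = (5*R + (-3 + d))/3 = (-3 + d + 5*R)/3 = -1 + d/3 + 5*R/3)
148*Z(j(-5, -2), 14) = 148*((-1 + (1/3)*(-2) + (5/3)*(-5))*(2 + 14)) = 148*((-1 - 2/3 - 25/3)*16) = 148*(-10*16) = 148*(-160) = -23680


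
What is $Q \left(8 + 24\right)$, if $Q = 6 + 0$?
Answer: $192$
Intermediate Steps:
$Q = 6$
$Q \left(8 + 24\right) = 6 \left(8 + 24\right) = 6 \cdot 32 = 192$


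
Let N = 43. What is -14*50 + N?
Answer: -657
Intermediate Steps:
-14*50 + N = -14*50 + 43 = -700 + 43 = -657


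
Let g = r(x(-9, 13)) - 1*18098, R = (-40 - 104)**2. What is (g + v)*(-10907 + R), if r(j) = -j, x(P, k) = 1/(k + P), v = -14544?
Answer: -1283362701/4 ≈ -3.2084e+8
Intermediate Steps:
x(P, k) = 1/(P + k)
R = 20736 (R = (-144)**2 = 20736)
g = -72393/4 (g = -1/(-9 + 13) - 1*18098 = -1/4 - 18098 = -72393/4 ≈ -18098.)
(g + v)*(-10907 + R) = (-72393/4 - 14544)*(-10907 + 20736) = -130569/4*9829 = -1283362701/4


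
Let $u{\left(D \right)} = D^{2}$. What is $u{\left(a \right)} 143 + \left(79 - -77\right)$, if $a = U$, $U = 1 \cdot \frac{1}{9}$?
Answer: $\frac{12779}{81} \approx 157.77$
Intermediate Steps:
$U = \frac{1}{9}$ ($U = 1 \cdot \frac{1}{9} = \frac{1}{9} \approx 0.11111$)
$a = \frac{1}{9} \approx 0.11111$
$u{\left(a \right)} 143 + \left(79 - -77\right) = \left(\frac{1}{9}\right)^{2} \cdot 143 + \left(79 - -77\right) = \frac{1}{81} \cdot 143 + \left(79 + 77\right) = \frac{143}{81} + 156 = \frac{12779}{81}$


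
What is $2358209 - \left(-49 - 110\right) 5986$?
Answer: $3309983$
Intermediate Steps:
$2358209 - \left(-49 - 110\right) 5986 = 2358209 - \left(-159\right) 5986 = 2358209 - -951774 = 2358209 + 951774 = 3309983$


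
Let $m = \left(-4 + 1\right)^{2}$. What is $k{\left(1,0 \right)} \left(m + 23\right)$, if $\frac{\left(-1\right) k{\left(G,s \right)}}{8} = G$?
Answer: $-256$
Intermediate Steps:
$m = 9$ ($m = \left(-3\right)^{2} = 9$)
$k{\left(G,s \right)} = - 8 G$
$k{\left(1,0 \right)} \left(m + 23\right) = \left(-8\right) 1 \left(9 + 23\right) = \left(-8\right) 32 = -256$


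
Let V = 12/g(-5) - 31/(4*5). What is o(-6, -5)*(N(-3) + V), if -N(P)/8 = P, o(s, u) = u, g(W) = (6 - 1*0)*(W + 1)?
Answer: -439/4 ≈ -109.75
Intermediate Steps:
g(W) = 6 + 6*W (g(W) = (6 + 0)*(1 + W) = 6*(1 + W) = 6 + 6*W)
N(P) = -8*P
V = -41/20 (V = 12/(6 + 6*(-5)) - 31/(4*5) = 12/(6 - 30) - 31/20 = 12/(-24) - 31*1/20 = 12*(-1/24) - 31/20 = -½ - 31/20 = -41/20 ≈ -2.0500)
o(-6, -5)*(N(-3) + V) = -5*(-8*(-3) - 41/20) = -5*(24 - 41/20) = -5*439/20 = -439/4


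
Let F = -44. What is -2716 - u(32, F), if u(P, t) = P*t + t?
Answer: -1264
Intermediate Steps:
u(P, t) = t + P*t
-2716 - u(32, F) = -2716 - (-44)*(1 + 32) = -2716 - (-44)*33 = -2716 - 1*(-1452) = -2716 + 1452 = -1264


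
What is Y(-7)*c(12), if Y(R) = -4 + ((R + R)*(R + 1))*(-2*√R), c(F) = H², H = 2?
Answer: -16 - 672*I*√7 ≈ -16.0 - 1777.9*I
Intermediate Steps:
c(F) = 4 (c(F) = 2² = 4)
Y(R) = -4 - 4*R^(3/2)*(1 + R) (Y(R) = -4 + ((2*R)*(1 + R))*(-2*√R) = -4 + (2*R*(1 + R))*(-2*√R) = -4 - 4*R^(3/2)*(1 + R))
Y(-7)*c(12) = (-4 - (-28)*I*√7 - 196*I*√7)*4 = (-4 + 28*I*√7 - 196*I*√7)*4 = (-4 - 168*I*√7)*4 = -16 - 672*I*√7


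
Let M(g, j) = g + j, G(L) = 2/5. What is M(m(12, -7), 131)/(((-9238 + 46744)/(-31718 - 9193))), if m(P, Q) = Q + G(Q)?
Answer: -4241107/31255 ≈ -135.69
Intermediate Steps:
G(L) = 2/5 (G(L) = 2*(1/5) = 2/5)
m(P, Q) = 2/5 + Q (m(P, Q) = Q + 2/5 = 2/5 + Q)
M(m(12, -7), 131)/(((-9238 + 46744)/(-31718 - 9193))) = ((2/5 - 7) + 131)/(((-9238 + 46744)/(-31718 - 9193))) = (-33/5 + 131)/((37506/(-40911))) = 622/(5*((37506*(-1/40911)))) = 622/(5*(-12502/13637)) = (622/5)*(-13637/12502) = -4241107/31255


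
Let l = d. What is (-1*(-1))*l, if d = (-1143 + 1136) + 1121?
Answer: 1114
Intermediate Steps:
d = 1114 (d = -7 + 1121 = 1114)
l = 1114
(-1*(-1))*l = -1*(-1)*1114 = 1*1114 = 1114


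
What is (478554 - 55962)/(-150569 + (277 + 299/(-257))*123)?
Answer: -108606144/29976763 ≈ -3.6230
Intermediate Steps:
(478554 - 55962)/(-150569 + (277 + 299/(-257))*123) = 422592/(-150569 + (277 + 299*(-1/257))*123) = 422592/(-150569 + (277 - 299/257)*123) = 422592/(-150569 + (70890/257)*123) = 422592/(-150569 + 8719470/257) = 422592/(-29976763/257) = 422592*(-257/29976763) = -108606144/29976763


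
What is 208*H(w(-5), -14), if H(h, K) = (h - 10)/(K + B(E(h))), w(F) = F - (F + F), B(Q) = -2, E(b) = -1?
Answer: 65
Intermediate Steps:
w(F) = -F (w(F) = F - 2*F = -F)
H(h, K) = (-10 + h)/(-2 + K) (H(h, K) = (h - 10)/(K - 2) = (-10 + h)/(-2 + K))
208*H(w(-5), -14) = 208*((-10 - 1*(-5))/(-2 - 14)) = 208*((-10 + 5)/(-16)) = 208*(-1/16*(-5)) = 208*(5/16) = 65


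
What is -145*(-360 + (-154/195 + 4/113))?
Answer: 230527438/4407 ≈ 52309.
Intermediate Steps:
-145*(-360 + (-154/195 + 4/113)) = -145*(-360 - 16622/22035) = -145*(-7949222/22035) = 230527438/4407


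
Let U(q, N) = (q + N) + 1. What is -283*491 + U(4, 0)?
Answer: -138948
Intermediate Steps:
U(q, N) = 1 + N + q (U(q, N) = (N + q) + 1 = 1 + N + q)
-283*491 + U(4, 0) = -283*491 + (1 + 0 + 4) = -138953 + 5 = -138948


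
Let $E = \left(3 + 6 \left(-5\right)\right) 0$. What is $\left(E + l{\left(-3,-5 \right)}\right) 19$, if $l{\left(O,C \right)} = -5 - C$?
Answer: $0$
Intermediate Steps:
$E = 0$ ($E = \left(3 - 30\right) 0 = \left(-27\right) 0 = 0$)
$\left(E + l{\left(-3,-5 \right)}\right) 19 = \left(0 - 0\right) 19 = \left(0 + \left(-5 + 5\right)\right) 19 = \left(0 + 0\right) 19 = 0 \cdot 19 = 0$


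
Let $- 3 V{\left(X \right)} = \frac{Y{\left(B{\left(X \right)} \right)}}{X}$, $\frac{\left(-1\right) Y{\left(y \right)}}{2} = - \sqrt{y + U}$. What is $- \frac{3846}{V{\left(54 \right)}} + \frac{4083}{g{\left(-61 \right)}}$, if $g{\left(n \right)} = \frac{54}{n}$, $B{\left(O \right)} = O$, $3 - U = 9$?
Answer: $- \frac{83021}{18} + \frac{51921 \sqrt{3}}{2} \approx 40353.0$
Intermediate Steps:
$U = -6$ ($U = 3 - 9 = -6$)
$Y{\left(y \right)} = 2 \sqrt{-6 + y}$ ($Y{\left(y \right)} = - 2 \left(- \sqrt{y - 6}\right) = - 2 \left(- \sqrt{-6 + y}\right) = 2 \sqrt{-6 + y}$)
$V{\left(X \right)} = - \frac{2 \sqrt{-6 + X}}{3 X}$ ($V{\left(X \right)} = - \frac{2 \sqrt{-6 + X} \frac{1}{X}}{3} = - \frac{2 \frac{1}{X} \sqrt{-6 + X}}{3} = - \frac{2 \sqrt{-6 + X}}{3 X}$)
$- \frac{3846}{V{\left(54 \right)}} + \frac{4083}{g{\left(-61 \right)}} = - \frac{3846}{\left(- \frac{2}{3}\right) \frac{1}{54} \sqrt{-6 + 54}} + \frac{4083}{54 \frac{1}{-61}} = - \frac{3846}{\left(- \frac{2}{3}\right) \frac{1}{54} \sqrt{48}} + \frac{4083}{54 \left(- \frac{1}{61}\right)} = - \frac{3846}{\left(- \frac{2}{3}\right) \frac{1}{54} \cdot 4 \sqrt{3}} + \frac{4083}{- \frac{54}{61}} = - \frac{3846}{\left(- \frac{4}{81}\right) \sqrt{3}} + 4083 \left(- \frac{61}{54}\right) = - 3846 \left(- \frac{27 \sqrt{3}}{4}\right) - \frac{83021}{18} = \frac{51921 \sqrt{3}}{2} - \frac{83021}{18} = - \frac{83021}{18} + \frac{51921 \sqrt{3}}{2}$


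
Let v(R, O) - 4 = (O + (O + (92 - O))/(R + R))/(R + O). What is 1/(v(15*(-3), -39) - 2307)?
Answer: -3780/8703539 ≈ -0.00043431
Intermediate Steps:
v(R, O) = 4 + (O + 46/R)/(O + R) (v(R, O) = 4 + (O + (O + (92 - O))/(R + R))/(R + O) = 4 + (O + 92/((2*R)))/(O + R) = 4 + (O + 92*(1/(2*R)))/(O + R) = 4 + (O + 46/R)/(O + R))
1/(v(15*(-3), -39) - 2307) = 1/((46 + 4*(15*(-3))² + 5*(-39)*(15*(-3)))/(((15*(-3)))*(-39 + 15*(-3))) - 2307) = 1/((46 + 4*(-45)² + 5*(-39)*(-45))/((-45)*(-39 - 45)) - 2307) = 1/(-1/45*(46 + 4*2025 + 8775)/(-84) - 2307) = 1/(-1/45*(-1/84)*(46 + 8100 + 8775) - 2307) = 1/(-1/45*(-1/84)*16921 - 2307) = 1/(16921/3780 - 2307) = 1/(-8703539/3780) = -3780/8703539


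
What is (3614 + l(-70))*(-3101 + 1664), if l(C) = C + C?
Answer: -4992138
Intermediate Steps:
l(C) = 2*C
(3614 + l(-70))*(-3101 + 1664) = (3614 + 2*(-70))*(-3101 + 1664) = (3614 - 140)*(-1437) = 3474*(-1437) = -4992138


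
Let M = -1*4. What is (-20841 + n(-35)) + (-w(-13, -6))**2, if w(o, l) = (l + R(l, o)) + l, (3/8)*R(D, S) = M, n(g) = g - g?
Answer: -182945/9 ≈ -20327.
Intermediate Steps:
M = -4
n(g) = 0
R(D, S) = -32/3 (R(D, S) = (8/3)*(-4) = -32/3)
w(o, l) = -32/3 + 2*l (w(o, l) = (l - 32/3) + l = (-32/3 + l) + l = -32/3 + 2*l)
(-20841 + n(-35)) + (-w(-13, -6))**2 = (-20841 + 0) + (-(-32/3 + 2*(-6)))**2 = -20841 + (-(-32/3 - 12))**2 = -20841 + (-1*(-68/3))**2 = -20841 + (68/3)**2 = -20841 + 4624/9 = -182945/9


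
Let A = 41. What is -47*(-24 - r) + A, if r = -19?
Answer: 276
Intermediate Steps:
-47*(-24 - r) + A = -47*(-24 - 1*(-19)) + 41 = -47*(-24 + 19) + 41 = -47*(-5) + 41 = 235 + 41 = 276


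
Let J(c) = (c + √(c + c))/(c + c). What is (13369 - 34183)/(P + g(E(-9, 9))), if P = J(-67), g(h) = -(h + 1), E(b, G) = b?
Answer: -15804764/6455 - 13876*I*√134/6455 ≈ -2448.5 - 24.884*I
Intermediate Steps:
g(h) = -1 - h (g(h) = -(1 + h) = -1 - h)
J(c) = (c + √2*√c)/(2*c) (J(c) = (c + √(2*c))/((2*c)) = (c + √2*√c)*(1/(2*c)) = (c + √2*√c)/(2*c))
P = ½ - I*√134/134 (P = ½ + √2/(2*√(-67)) = ½ + √2*(-I*√67/67)/2 = ½ - I*√134/134 ≈ 0.5 - 0.086387*I)
(13369 - 34183)/(P + g(E(-9, 9))) = (13369 - 34183)/((½ - I*√134/134) + (-1 - 1*(-9))) = -20814/((½ - I*√134/134) + (-1 + 9)) = -20814/((½ - I*√134/134) + 8) = -20814/(17/2 - I*√134/134)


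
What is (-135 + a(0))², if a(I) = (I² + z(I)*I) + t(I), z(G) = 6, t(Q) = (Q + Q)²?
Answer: 18225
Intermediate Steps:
t(Q) = 4*Q² (t(Q) = (2*Q)² = 4*Q²)
a(I) = 5*I² + 6*I (a(I) = (I² + 6*I) + 4*I² = 5*I² + 6*I)
(-135 + a(0))² = (-135 + 0*(6 + 5*0))² = (-135 + 0*(6 + 0))² = (-135 + 0*6)² = (-135 + 0)² = (-135)² = 18225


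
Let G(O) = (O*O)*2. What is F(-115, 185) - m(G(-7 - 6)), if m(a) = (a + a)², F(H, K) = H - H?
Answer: -456976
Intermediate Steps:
F(H, K) = 0
G(O) = 2*O² (G(O) = O²*2 = 2*O²)
m(a) = 4*a² (m(a) = (2*a)² = 4*a²)
F(-115, 185) - m(G(-7 - 6)) = 0 - 4*(2*(-7 - 6)²)² = 0 - 4*(2*(-13)²)² = 0 - 4*(2*169)² = 0 - 4*338² = 0 - 4*114244 = 0 - 1*456976 = 0 - 456976 = -456976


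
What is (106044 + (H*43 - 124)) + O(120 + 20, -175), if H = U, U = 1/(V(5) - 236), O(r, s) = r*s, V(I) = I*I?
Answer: 17179577/211 ≈ 81420.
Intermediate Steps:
V(I) = I²
U = -1/211 (U = 1/(5² - 236) = 1/(25 - 236) = 1/(-211) = -1/211 ≈ -0.0047393)
H = -1/211 ≈ -0.0047393
(106044 + (H*43 - 124)) + O(120 + 20, -175) = (106044 + (-1/211*43 - 124)) + (120 + 20)*(-175) = (106044 + (-43/211 - 124)) + 140*(-175) = (106044 - 26207/211) - 24500 = 22349077/211 - 24500 = 17179577/211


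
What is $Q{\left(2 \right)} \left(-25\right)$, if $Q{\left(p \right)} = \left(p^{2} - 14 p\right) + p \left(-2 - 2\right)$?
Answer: $800$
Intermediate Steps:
$Q{\left(p \right)} = p^{2} - 18 p$ ($Q{\left(p \right)} = \left(p^{2} - 14 p\right) + p \left(-4\right) = \left(p^{2} - 14 p\right) - 4 p = p^{2} - 18 p$)
$Q{\left(2 \right)} \left(-25\right) = 2 \left(-18 + 2\right) \left(-25\right) = 2 \left(-16\right) \left(-25\right) = \left(-32\right) \left(-25\right) = 800$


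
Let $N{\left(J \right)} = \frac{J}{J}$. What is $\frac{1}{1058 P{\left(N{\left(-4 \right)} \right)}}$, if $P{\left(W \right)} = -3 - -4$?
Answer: $\frac{1}{1058} \approx 0.00094518$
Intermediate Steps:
$N{\left(J \right)} = 1$
$P{\left(W \right)} = 1$ ($P{\left(W \right)} = -3 + 4 = 1$)
$\frac{1}{1058 P{\left(N{\left(-4 \right)} \right)}} = \frac{1}{1058 \cdot 1} = \frac{1}{1058}$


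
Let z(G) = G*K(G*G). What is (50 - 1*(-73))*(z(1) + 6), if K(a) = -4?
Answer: 246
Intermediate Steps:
z(G) = -4*G (z(G) = G*(-4) = -4*G)
(50 - 1*(-73))*(z(1) + 6) = (50 - 1*(-73))*(-4*1 + 6) = (50 + 73)*(-4 + 6) = 123*2 = 246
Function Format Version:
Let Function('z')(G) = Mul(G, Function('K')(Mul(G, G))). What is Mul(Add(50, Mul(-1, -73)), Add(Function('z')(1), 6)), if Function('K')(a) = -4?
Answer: 246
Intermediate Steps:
Function('z')(G) = Mul(-4, G) (Function('z')(G) = Mul(G, -4) = Mul(-4, G))
Mul(Add(50, Mul(-1, -73)), Add(Function('z')(1), 6)) = Mul(Add(50, Mul(-1, -73)), Add(Mul(-4, 1), 6)) = Mul(Add(50, 73), Add(-4, 6)) = Mul(123, 2) = 246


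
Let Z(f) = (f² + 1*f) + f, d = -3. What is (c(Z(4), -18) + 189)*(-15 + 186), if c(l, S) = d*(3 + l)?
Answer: 18468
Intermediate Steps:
Z(f) = f² + 2*f (Z(f) = (f² + f) + f = (f + f²) + f = f² + 2*f)
c(l, S) = -9 - 3*l (c(l, S) = -3*(3 + l) = -9 - 3*l)
(c(Z(4), -18) + 189)*(-15 + 186) = ((-9 - 12*(2 + 4)) + 189)*(-15 + 186) = ((-9 - 12*6) + 189)*171 = ((-9 - 3*24) + 189)*171 = ((-9 - 72) + 189)*171 = (-81 + 189)*171 = 108*171 = 18468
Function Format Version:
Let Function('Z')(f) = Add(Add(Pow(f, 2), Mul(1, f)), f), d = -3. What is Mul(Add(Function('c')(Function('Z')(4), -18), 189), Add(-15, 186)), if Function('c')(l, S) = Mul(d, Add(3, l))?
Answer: 18468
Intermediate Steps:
Function('Z')(f) = Add(Pow(f, 2), Mul(2, f)) (Function('Z')(f) = Add(Add(Pow(f, 2), f), f) = Add(Add(f, Pow(f, 2)), f) = Add(Pow(f, 2), Mul(2, f)))
Function('c')(l, S) = Add(-9, Mul(-3, l)) (Function('c')(l, S) = Mul(-3, Add(3, l)) = Add(-9, Mul(-3, l)))
Mul(Add(Function('c')(Function('Z')(4), -18), 189), Add(-15, 186)) = Mul(Add(Add(-9, Mul(-3, Mul(4, Add(2, 4)))), 189), Add(-15, 186)) = Mul(Add(Add(-9, Mul(-3, Mul(4, 6))), 189), 171) = Mul(Add(Add(-9, Mul(-3, 24)), 189), 171) = Mul(Add(Add(-9, -72), 189), 171) = Mul(Add(-81, 189), 171) = Mul(108, 171) = 18468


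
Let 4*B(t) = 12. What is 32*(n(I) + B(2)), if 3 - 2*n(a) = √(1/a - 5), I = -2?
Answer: 144 - 8*I*√22 ≈ 144.0 - 37.523*I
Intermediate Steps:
B(t) = 3 (B(t) = (¼)*12 = 3)
n(a) = 3/2 - √(-5 + 1/a)/2 (n(a) = 3/2 - √(1/a - 5)/2 = 3/2 - √(-5 + 1/a)/2)
32*(n(I) + B(2)) = 32*((3/2 - I*√11*√(-1/(-2))/2) + 3) = 32*((3/2 - I*√22/2/2) + 3) = 32*((3/2 - I*√22/4) + 3) = 32*(9/2 - I*√22/4) = 144 - 8*I*√22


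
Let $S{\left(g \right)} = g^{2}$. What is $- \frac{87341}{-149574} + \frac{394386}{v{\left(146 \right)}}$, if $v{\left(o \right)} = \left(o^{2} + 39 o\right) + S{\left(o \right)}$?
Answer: $\frac{31605366365}{3614156562} \approx 8.7449$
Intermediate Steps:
$v{\left(o \right)} = 2 o^{2} + 39 o$ ($v{\left(o \right)} = \left(o^{2} + 39 o\right) + o^{2} = 2 o^{2} + 39 o$)
$- \frac{87341}{-149574} + \frac{394386}{v{\left(146 \right)}} = - \frac{87341}{-149574} + \frac{394386}{146 \left(39 + 2 \cdot 146\right)} = \left(-87341\right) \left(- \frac{1}{149574}\right) + \frac{394386}{146 \left(39 + 292\right)} = \frac{87341}{149574} + \frac{394386}{146 \cdot 331} = \frac{87341}{149574} + \frac{394386}{48326} = \frac{87341}{149574} + 394386 \cdot \frac{1}{48326} = \frac{87341}{149574} + \frac{197193}{24163} = \frac{31605366365}{3614156562}$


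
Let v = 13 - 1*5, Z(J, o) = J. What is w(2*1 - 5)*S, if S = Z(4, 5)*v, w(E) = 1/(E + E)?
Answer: -16/3 ≈ -5.3333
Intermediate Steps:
w(E) = 1/(2*E)
v = 8 (v = 13 - 5 = 8)
S = 32 (S = 4*8 = 32)
w(2*1 - 5)*S = (1/(2*(2*1 - 5)))*32 = (1/(2*(2 - 5)))*32 = ((½)/(-3))*32 = ((½)*(-⅓))*32 = -⅙*32 = -16/3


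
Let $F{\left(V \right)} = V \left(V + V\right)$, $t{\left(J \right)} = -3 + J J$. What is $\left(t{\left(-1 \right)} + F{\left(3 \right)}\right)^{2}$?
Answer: $256$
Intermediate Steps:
$t{\left(J \right)} = -3 + J^{2}$
$F{\left(V \right)} = 2 V^{2}$ ($F{\left(V \right)} = V 2 V = 2 V^{2}$)
$\left(t{\left(-1 \right)} + F{\left(3 \right)}\right)^{2} = \left(\left(-3 + \left(-1\right)^{2}\right) + 2 \cdot 3^{2}\right)^{2} = \left(\left(-3 + 1\right) + 2 \cdot 9\right)^{2} = \left(-2 + 18\right)^{2} = 16^{2} = 256$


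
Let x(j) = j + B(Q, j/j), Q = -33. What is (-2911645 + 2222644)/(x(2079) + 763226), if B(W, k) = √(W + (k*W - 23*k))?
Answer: -1078314745/1197733626 + 1409*I*√89/1197733626 ≈ -0.9003 + 1.1098e-5*I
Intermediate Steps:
B(W, k) = √(W - 23*k + W*k) (B(W, k) = √(W + (W*k - 23*k)) = √(W + (-23*k + W*k)) = √(W - 23*k + W*k))
x(j) = j + I*√89 (x(j) = j + √(-33 - 23*j/j - 33*j/j) = j + √(-33 - 23*1 - 33*1) = j + √(-33 - 23 - 33) = j + √(-89) = j + I*√89)
(-2911645 + 2222644)/(x(2079) + 763226) = (-2911645 + 2222644)/((2079 + I*√89) + 763226) = -689001/(765305 + I*√89)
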